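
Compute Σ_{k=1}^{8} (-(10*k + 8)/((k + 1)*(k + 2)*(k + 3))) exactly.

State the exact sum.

t_(k+1)/t_k = (k + 1)*(5*k + 9)/((k + 4)*(5*k + 4)).
A = k + 1, B = k + 4, C = k + 4/5.
Need (k + 1)·f(k+1) − (k + 3)·f(k) = k + 4/5.
Bound: deg f ≤ 2.
Coefficient equations give f(k) = k*(9*k + 7)/20.
So s_k = (B(k−1)f/C)·t_k = (k*(k + 3)*(9*k + 7)/(4*(5*k + 4)))·t_k = -k*(9*k + 7)/(2*(k + 1)*(k + 2)).
Check: Δs_k = 2*(-5*k - 4)/(k**3 + 6*k**2 + 11*k + 6). ✓
Telescoping: Σ = s_(9) − s_(1) = -18/5 − (-4/3) = -34/15.

Σ = -34/15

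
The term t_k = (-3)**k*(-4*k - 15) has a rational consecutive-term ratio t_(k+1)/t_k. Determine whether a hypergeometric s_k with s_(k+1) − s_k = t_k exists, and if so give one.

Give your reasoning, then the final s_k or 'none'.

s_k = (-3)**k*(k + 3)

r(k) = 3*(-4*k - 19)/(4*k + 15) after simplifying.
Gosper form: A/B · C(k+1)/C(k) with A=-3, B=1, C=k + 15/4.
Need (-3)·f(k+1) − (1)·f(k) = k + 15/4.
d = 1 from the (0,0,1) case.
Match coefficients ⇒ f(k) = -(k + 3)/4.
So s_k = (B(k−1)f/C)·t_k = (-(k + 3)/(4*k + 15))·t_k = (-3)**k*(k + 3).
Δs = (-3)**k*(-4*k - 15), as required.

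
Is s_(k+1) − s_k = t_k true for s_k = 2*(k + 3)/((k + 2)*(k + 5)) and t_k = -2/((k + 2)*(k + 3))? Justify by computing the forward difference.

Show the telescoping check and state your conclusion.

s_(k+1) = 2*(k + 4)/((k + 3)*(k + 6))
s_(k+1) − s_k = 2*(-k**2 - 7*k - 14)/(k**4 + 16*k**3 + 91*k**2 + 216*k + 180)
(s_(k+1) − s_k) − t_k = 8*(k + 4)/(k**4 + 16*k**3 + 91*k**2 + 216*k + 180)

Invalid: residual 8*(k + 4)/(k**4 + 16*k**3 + 91*k**2 + 216*k + 180) ≠ 0.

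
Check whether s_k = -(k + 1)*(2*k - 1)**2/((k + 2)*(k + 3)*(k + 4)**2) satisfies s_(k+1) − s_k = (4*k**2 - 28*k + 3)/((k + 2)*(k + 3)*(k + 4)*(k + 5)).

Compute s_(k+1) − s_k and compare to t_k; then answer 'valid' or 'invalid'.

Invalid: residual 3*(-8*k**3 - 4*k**2 + 128*k - 17)/(k**6 + 23*k**5 + 217*k**4 + 1073*k**3 + 2926*k**2 + 4160*k + 2400) ≠ 0.

s_(k+1) = (-k - 2)*(2*k + 1)**2/((k + 3)*(k + 4)*(k + 5)**2)
s_(k+1) − s_k = (4*k**4 - 16*k**3 - 181*k**2 - 149*k + 9)/(k**6 + 23*k**5 + 217*k**4 + 1073*k**3 + 2926*k**2 + 4160*k + 2400)
(s_(k+1) − s_k) − t_k = 3*(-8*k**3 - 4*k**2 + 128*k - 17)/(k**6 + 23*k**5 + 217*k**4 + 1073*k**3 + 2926*k**2 + 4160*k + 2400)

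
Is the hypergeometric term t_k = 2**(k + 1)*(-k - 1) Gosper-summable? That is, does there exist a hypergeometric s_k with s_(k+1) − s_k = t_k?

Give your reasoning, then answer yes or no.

Step 1: r(k) = 2*(k + 2)/(k + 1).
So A=2 and B=1, with C=k + 1.
Need (2)·f(k+1) − (1)·f(k) = k + 1.
Bound: deg f ≤ 1.
Solving with deg f ≤ 1: f(k) = k - 1.
Certificate R = B(k−1)f/C = (k - 1)/(k + 1) gives s_k = 2**(k + 1)*(1 - k).
s_(k+1) − s_k = 2**(k + 1)*(-k - 1) = t_k.

Yes. s_k = 2**(k + 1)*(1 - k).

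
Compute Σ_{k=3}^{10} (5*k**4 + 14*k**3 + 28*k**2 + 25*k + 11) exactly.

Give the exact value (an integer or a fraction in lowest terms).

t_(k+1)/t_k = (5*k**4 + 34*k**3 + 100*k**2 + 143*k + 83)/(5*k**4 + 14*k**3 + 28*k**2 + 25*k + 11).
Normal form (A,B,C) = (1, 1, k**4 + 14*k**3/5 + 28*k**2/5 + 5*k + 11/5).
Set up (1)·f(k+1) − (1)·f(k) − (k**4 + 14*k**3/5 + 28*k**2/5 + 5*k + 11/5) = 0.
Bound: deg f ≤ 5.
Coefficient equations give f(k) = k*(k**4 + k**3 + 4*k**2 + 2*k + 3)/5.
R(k) = B(k−1)·f(k)/C(k) = k*(k**4 + k**3 + 4*k**2 + 2*k + 3)/(5*k**4 + 14*k**3 + 28*k**2 + 25*k + 11); s_k = R·t_k = k*(k**4 + k**3 + 4*k**2 + 2*k + 3).
s_(k+1) − s_k = 5*k**4 + 14*k**3 + 28*k**2 + 25*k + 11 = t_k.
Telescoping: Σ = s_(11) − s_(3) = 181291 − (459) = 180832.

Σ = 180832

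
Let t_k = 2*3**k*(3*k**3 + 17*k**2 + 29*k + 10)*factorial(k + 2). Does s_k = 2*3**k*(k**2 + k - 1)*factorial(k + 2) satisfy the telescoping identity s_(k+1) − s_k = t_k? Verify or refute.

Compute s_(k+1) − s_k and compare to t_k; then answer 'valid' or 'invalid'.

valid; difference matches t_k

s_(k+1) = 6*3**k*(k**2 + 3*k + 1)*factorial(k + 3)
s_(k+1) − s_k = 2*3**k*(3*k**3 + 17*k**2 + 29*k + 10)*factorial(k + 2)
(s_(k+1) − s_k) − t_k = 0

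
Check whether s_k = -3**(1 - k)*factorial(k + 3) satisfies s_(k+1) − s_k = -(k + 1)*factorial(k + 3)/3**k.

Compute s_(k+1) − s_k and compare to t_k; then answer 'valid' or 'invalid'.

s_(k+1) = -factorial(k + 4)/3**k
s_(k+1) − s_k = -(k + 1)*factorial(k + 3)/3**k
(s_(k+1) − s_k) − t_k = 0

Valid: the claim telescopes to t_k.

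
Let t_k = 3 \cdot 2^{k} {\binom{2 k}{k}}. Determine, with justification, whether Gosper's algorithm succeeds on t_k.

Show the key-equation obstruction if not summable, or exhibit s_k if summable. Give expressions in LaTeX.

r(k) = 4*(2*k + 1)/(k + 1) after simplifying.
So A=8*k + 4 and B=k + 1, with C=1.
Set up (8*k + 4)·f(k+1) − (k)·f(k) − (1) = 0.
From deg A=1, deg B=1, deg C=0: d=-1.
Negative degree bound (-1): no f exists, t_k not Gosper-summable.

No — key equation has no polynomial f.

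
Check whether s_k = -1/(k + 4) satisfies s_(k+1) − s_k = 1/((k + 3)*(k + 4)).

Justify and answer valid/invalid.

Invalid: residual -2/(k**3 + 12*k**2 + 47*k + 60) ≠ 0.

s_(k+1) = -1/(k + 5)
s_(k+1) − s_k = 1/((k + 4)*(k + 5))
(s_(k+1) − s_k) − t_k = -2/(k**3 + 12*k**2 + 47*k + 60)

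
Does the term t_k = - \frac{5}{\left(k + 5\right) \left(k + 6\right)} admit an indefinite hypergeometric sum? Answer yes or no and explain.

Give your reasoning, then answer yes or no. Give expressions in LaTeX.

Step 1: r(k) = (k + 5)/(k + 7).
Factor: A=k + 5; B=k + 7; C=1.
Need (k + 5)·f(k+1) − (k + 6)·f(k) = 1.
d = 1 from the (1,1,0) case.
Coefficient equations give f(k) = k/5.
So s_k = (B(k−1)f/C)·t_k = (k*(k + 6)/5)·t_k = -k/(k + 5).
Δs = -5/(k**2 + 11*k + 30), as required.

Yes. s_k = - \frac{k}{k + 5}.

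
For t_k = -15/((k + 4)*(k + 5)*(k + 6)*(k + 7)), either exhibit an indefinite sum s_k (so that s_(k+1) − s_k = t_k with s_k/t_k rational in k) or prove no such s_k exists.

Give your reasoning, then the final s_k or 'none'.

The ratio is (k + 4)/(k + 8).
Take A(k)=k + 4, B(k)=k + 8, C(k)=1.
f must satisfy (k + 4)·f(k+1) − (k + 7)·f(k) = 1.
From deg A=1, deg B=1, deg C=0: d=3.
Coefficient equations give f(k) = k*(k**2 + 15*k + 74)/360.
Then R = B(k−1)f/C = k*(k + 7)*(k**2 + 15*k + 74)/360, so s_k = R(k)·t_k = k*(-k**2 - 15*k - 74)/(24*(k + 4)*(k + 5)*(k + 6)).
Verify: -15/(k**4 + 22*k**3 + 179*k**2 + 638*k + 840) matches t_k.

s_k = k*(-k**2 - 15*k - 74)/(24*(k + 4)*(k + 5)*(k + 6))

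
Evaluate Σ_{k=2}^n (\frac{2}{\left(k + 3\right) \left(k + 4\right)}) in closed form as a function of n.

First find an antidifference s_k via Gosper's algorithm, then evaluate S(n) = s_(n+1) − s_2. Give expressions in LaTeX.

S(n) = \frac{2 \left(n - 1\right)}{5 \left(n + 4\right)}

Ratio r(k) = (k + 3)/(k + 5).
Take A(k)=k + 3, B(k)=k + 5, C(k)=1.
Solve (k + 3)·f(k+1) − (k + 4)·f(k) = 1.
deg f ≤ 1 (via 1,1,0).
Match coefficients ⇒ f(k) = k/3.
Then R = B(k−1)f/C = k*(k + 4)/3, so s_k = R(k)·t_k = 2*k/(3*(k + 3)).
Check: Δs_k = 2/(k**2 + 7*k + 12). ✓
Σ_(k=2)^n t_k = s_(n+1) − s_(2) = (2*(n + 1)/(3*(n + 4))) − (4/15), i.e. 2*(n - 1)/(5*(n + 4)).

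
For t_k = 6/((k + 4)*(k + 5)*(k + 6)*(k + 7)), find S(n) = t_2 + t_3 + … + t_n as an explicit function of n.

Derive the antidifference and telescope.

S(n) = (n**3 + 18*n**2 + 107*n - 126)/(168*(n**3 + 18*n**2 + 107*n + 210))

Compute t_(k+1)/t_k: get (k + 4)/(k + 8).
Normal form (A,B,C) = (k + 4, k + 8, 1).
Need (k + 4)·f(k+1) − (k + 7)·f(k) = 1.
d = 3 from the (1,1,0) case.
A polynomial solution: f(k) = k*(k**2 + 15*k + 74)/360.
Get s_k = R·t_k = k*(k**2 + 15*k + 74)/(60*(k + 4)*(k + 5)*(k + 6)) with R(k) = B(k−1)f(k)/C(k) = k*(k + 7)*(k**2 + 15*k + 74)/360.
Verify: 6/(k**4 + 22*k**3 + 179*k**2 + 638*k + 840) matches t_k.
Telescope: S(n) = s_(n+1) − s_(2) = (n**3 + 18*n**2 + 107*n + 90)/(60*(n**3 + 18*n**2 + 107*n + 210)) − (3/280) = (n**3 + 18*n**2 + 107*n - 126)/(168*(n**3 + 18*n**2 + 107*n + 210)).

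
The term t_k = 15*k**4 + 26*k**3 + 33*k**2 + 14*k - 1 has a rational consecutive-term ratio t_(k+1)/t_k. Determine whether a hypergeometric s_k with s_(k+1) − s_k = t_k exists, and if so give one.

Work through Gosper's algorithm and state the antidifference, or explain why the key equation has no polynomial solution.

s_k = k*(3*k**4 - k**3 + 3*k**2 - 3*k - 3)

Ratio r(k) = (15*k**4 + 86*k**3 + 201*k**2 + 218*k + 87)/(15*k**4 + 26*k**3 + 33*k**2 + 14*k - 1).
Gosper form: A/B · C(k+1)/C(k) with A=1, B=1, C=k**4 + 26*k**3/15 + 11*k**2/5 + 14*k/15 - 1/15.
Solve (1)·f(k+1) − (1)·f(k) = k**4 + 26*k**3/15 + 11*k**2/5 + 14*k/15 - 1/15.
Degrees (0,0,4) ⇒ d ≤ 5.
Coefficient equations give f(k) = k*(3*k**4 - k**3 + 3*k**2 - 3*k - 3)/15.
Get s_k = R·t_k = k*(3*k**4 - k**3 + 3*k**2 - 3*k - 3) with R(k) = B(k−1)f(k)/C(k) = k*(3*k**4 - k**3 + 3*k**2 - 3*k - 3)/(15*k**4 + 26*k**3 + 33*k**2 + 14*k - 1).
Verify: 15*k**4 + 26*k**3 + 33*k**2 + 14*k - 1 matches t_k.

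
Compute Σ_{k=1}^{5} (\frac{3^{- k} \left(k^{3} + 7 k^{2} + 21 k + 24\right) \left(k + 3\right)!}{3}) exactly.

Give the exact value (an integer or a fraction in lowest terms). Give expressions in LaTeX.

t_(k+1)/t_k = (k**4 + 14*k**3 + 78*k**2 + 205*k + 212)/(3*(k**3 + 7*k**2 + 21*k + 24)).
A = k/3 + 4/3, B = 1, C = k**3 + 7*k**2 + 21*k + 24.
f must satisfy (k/3 + 4/3)·f(k+1) − (1)·f(k) = k**3 + 7*k**2 + 21*k + 24.
d = 2 from the (1,0,3) case.
Coefficient equations give f(k) = 3*(k + 2)**2.
So s_k = (B(k−1)f/C)·t_k = (3*(k + 2)**2/(k**3 + 7*k**2 + 21*k + 24))·t_k = (k + 2)**2*factorial(k + 3)/3**k.
Δs = (k**3 + 7*k**2 + 21*k + 24)*factorial(k + 3)/(3*3**k), as required.
Evaluate s at k=6 and k=1: 286720/9 and 72; difference 286072/9.

Σ = 286072/9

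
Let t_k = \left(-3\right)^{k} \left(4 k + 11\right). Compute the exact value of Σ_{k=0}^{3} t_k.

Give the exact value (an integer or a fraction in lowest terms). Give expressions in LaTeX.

Ratio r(k) = 3*(-4*k - 15)/(4*k + 11).
Factor: A=-3; B=1; C=k + 11/4.
Key eq: (-3)·f(k+1) = (1)·f(k) + (k + 11/4).
deg f ≤ 1 (via 0,0,1).
Match coefficients ⇒ f(k) = -(k + 2)/4.
R(k) = B(k−1)·f(k)/C(k) = -(k + 2)/(4*k + 11); s_k = R·t_k = (-3)**k*(-k - 2).
Verify: (-3)**k*(4*k + 11) matches t_k.
Σ_(k=0)^(3) t_k = s_(4) − s_(0) = -486 − (-2) = -484.

Σ = -484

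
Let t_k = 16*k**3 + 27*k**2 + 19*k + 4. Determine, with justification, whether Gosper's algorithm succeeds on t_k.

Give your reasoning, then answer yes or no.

Yes. s_k = 4*k**4 + k**3 - k.

r(k) = (16*k**3 + 75*k**2 + 121*k + 66)/(16*k**3 + 27*k**2 + 19*k + 4) after simplifying.
Gosper form: A/B · C(k+1)/C(k) with A=1, B=1, C=k**3 + 27*k**2/16 + 19*k/16 + 1/4.
Solve (1)·f(k+1) − (1)·f(k) = k**3 + 27*k**2/16 + 19*k/16 + 1/4.
d = 4 from the (0,0,3) case.
A polynomial solution: f(k) = k*(4*k**3 + k**2 - 1)/16.
So s_k = (B(k−1)f/C)·t_k = (k*(4*k**3 + k**2 - 1)/(16*k**3 + 27*k**2 + 19*k + 4))·t_k = 4*k**4 + k**3 - k.
Verify: 16*k**3 + 27*k**2 + 19*k + 4 matches t_k.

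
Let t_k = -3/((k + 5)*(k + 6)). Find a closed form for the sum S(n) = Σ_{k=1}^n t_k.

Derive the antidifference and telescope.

S(n) = -n/(2*n + 12)

t_(k+1)/t_k = (k + 5)/(k + 7).
Factor: A=k + 5; B=k + 7; C=1.
Need (k + 5)·f(k+1) − (k + 6)·f(k) = 1.
d = 1 from the (1,1,0) case.
Solve for f: f(k) = k/5 (degree 1 ≤ 1).
Get s_k = R·t_k = -3*k/(5*k + 25) with R(k) = B(k−1)f(k)/C(k) = k*(k + 6)/5.
s_(k+1) − s_k = -3/(k**2 + 11*k + 30) = t_k.
Σ_(k=1)^n t_k = s_(n+1) − s_(1) = (3*(-n - 1)/(5*(n + 6))) − (-1/10), i.e. -n/(2*n + 12).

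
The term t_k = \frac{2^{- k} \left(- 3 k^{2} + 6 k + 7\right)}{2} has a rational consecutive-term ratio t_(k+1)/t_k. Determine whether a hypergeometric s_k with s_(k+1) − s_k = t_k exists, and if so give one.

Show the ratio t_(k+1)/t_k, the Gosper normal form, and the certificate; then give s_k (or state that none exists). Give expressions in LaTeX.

s_k = 2^{- k} \left(3 k^{2} - 4\right)

t_(k+1)/t_k = (3*k**2 - 10)/(2*(3*k**2 - 6*k - 7)).
So A=1/2 and B=1, with C=k**2 - 2*k - 7/3.
Solve (1/2)·f(k+1) − (1)·f(k) = k**2 - 2*k - 7/3.
d = 2 from the (0,0,2) case.
Solve for f: f(k) = -2*(3*k**2 - 4)/3 (degree 2 ≤ 2).
R(k) = B(k−1)·f(k)/C(k) = -2*(3*k**2 - 4)/(3*k**2 - 6*k - 7); s_k = R·t_k = (3*k**2 - 4)/2**k.
Check: Δs_k = (-3*k**2 + 6*k + 7)/(2*2**k). ✓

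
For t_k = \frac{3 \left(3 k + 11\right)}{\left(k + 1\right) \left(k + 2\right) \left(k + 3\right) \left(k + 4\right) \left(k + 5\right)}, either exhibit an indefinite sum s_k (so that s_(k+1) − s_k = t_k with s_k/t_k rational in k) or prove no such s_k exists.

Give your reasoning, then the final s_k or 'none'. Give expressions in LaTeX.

t_(k+1)/t_k = (k + 1)*(3*k + 14)/((k + 6)*(3*k + 11)).
Gosper form: A/B · C(k+1)/C(k) with A=k + 1, B=k + 6, C=k + 11/3.
Solve (k + 1)·f(k+1) − (k + 5)·f(k) = k + 11/3.
Degrees (1,1,1) ⇒ d ≤ 4.
Solve for f: f(k) = k*(k + 3)*(k**2 + 7*k + 14)/24 (degree 4 ≤ 4).
Certificate R = B(k−1)f/C = k*(k + 3)*(k + 5)*(k**2 + 7*k + 14)/(8*(3*k + 11)) gives s_k = 3*k*(k**2 + 7*k + 14)/(8*(k**3 + 7*k**2 + 14*k + 8)).
Verify: 3*(3*k + 11)/(k**5 + 15*k**4 + 85*k**3 + 225*k**2 + 274*k + 120) matches t_k.

s_k = \frac{3 k \left(k^{2} + 7 k + 14\right)}{8 \left(k^{3} + 7 k^{2} + 14 k + 8\right)}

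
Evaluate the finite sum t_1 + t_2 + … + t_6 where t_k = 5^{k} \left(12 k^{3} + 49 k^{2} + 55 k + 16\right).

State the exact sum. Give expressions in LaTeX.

r(k) = 5*(12*k**3 + 85*k**2 + 189*k + 132)/(12*k**3 + 49*k**2 + 55*k + 16) after simplifying.
Normal form (A,B,C) = (5, 1, k**3 + 49*k**2/12 + 55*k/12 + 4/3).
Set up (5)·f(k+1) − (1)·f(k) − (k**3 + 49*k**2/12 + 55*k/12 + 4/3) = 0.
d = 3 from the (0,0,3) case.
Solve for f: f(k) = (3*k**3 + k**2 - 1)/12 (degree 3 ≤ 3).
Get s_k = R·t_k = 5**k*(3*k**3 + k**2 - 1) with R(k) = B(k−1)f(k)/C(k) = (3*k**3 + k**2 - 1)/(12*k**3 + 49*k**2 + 55*k + 16).
Δs = 5**k*(12*k**3 + 49*k**2 + 55*k + 16), as required.
Evaluate s at k=7 and k=1: 84140625 and 15; difference 84140610.

Σ = 84140610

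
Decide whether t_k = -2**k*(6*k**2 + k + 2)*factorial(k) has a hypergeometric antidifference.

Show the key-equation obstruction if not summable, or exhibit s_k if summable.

Yes. s_k = -2**k*(3*k - 4)*factorial(k).

t_(k+1)/t_k = 2*(k + 1)*(k + 6*(k + 1)**2 + 3)/(6*k**2 + k + 2).
A = 2*k + 2, B = 1, C = k**2 + k/6 + 1/3.
Solve (2*k + 2)·f(k+1) − (1)·f(k) = k**2 + k/6 + 1/3.
Degrees (1,0,2) ⇒ d ≤ 1.
Match coefficients ⇒ f(k) = (3*k - 4)/6.
R(k) = B(k−1)·f(k)/C(k) = (3*k - 4)/(6*k**2 + k + 2); s_k = R·t_k = -2**k*(3*k - 4)*factorial(k).
Check: Δs_k = -2**k*(6*k**2 + k + 2)*factorial(k). ✓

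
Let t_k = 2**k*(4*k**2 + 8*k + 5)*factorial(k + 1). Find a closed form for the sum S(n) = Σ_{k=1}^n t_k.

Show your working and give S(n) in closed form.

S(n) = 4*2**n*n*factorial(n + 2) + 2*2**n*factorial(n + 2) - 4

Ratio r(k) = 2*(4*k**3 + 24*k**2 + 49*k + 34)/(4*k**2 + 8*k + 5).
Normal form (A,B,C) = (2*k + 4, 1, k**2 + 2*k + 5/4).
Key eq: (2*k + 4)·f(k+1) = (1)·f(k) + (k**2 + 2*k + 5/4).
Bound: deg f ≤ 1.
Match coefficients ⇒ f(k) = (2*k - 1)/4.
Certificate R = B(k−1)f/C = (2*k - 1)/(4*k**2 + 8*k + 5) gives s_k = 2**k*(2*k - 1)*factorial(k + 1).
Check: Δs_k = 2**k*(4*k**2 + 8*k + 5)*factorial(k + 1). ✓
Σ_(k=1)^n t_k = s_(n+1) − s_(1) = (2**(n + 1)*(2*n + 1)*factorial(n + 2)) − (4), i.e. 4*2**n*n*factorial(n + 2) + 2*2**n*factorial(n + 2) - 4.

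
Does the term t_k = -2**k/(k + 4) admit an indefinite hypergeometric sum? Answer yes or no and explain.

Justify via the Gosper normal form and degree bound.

No; the degree bound rules out any f.

The ratio is 2*(k + 4)/(k + 5).
A = 2*k + 8, B = k + 5, C = 1.
Set up (2*k + 8)·f(k+1) − (k + 4)·f(k) − (1) = 0.
From deg A=1, deg B=1, deg C=0: d=-1.
Negative degree bound (-1): no f exists, t_k not Gosper-summable.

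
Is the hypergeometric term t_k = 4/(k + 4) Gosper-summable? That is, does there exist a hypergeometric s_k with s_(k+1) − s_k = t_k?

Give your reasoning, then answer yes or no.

No; the coefficient equations for f are inconsistent.

t_(k+1)/t_k = (k + 4)/(k + 5).
Factor: A=k + 4; B=k + 5; C=1.
Set up (k + 4)·f(k+1) − (k + 4)·f(k) − (1) = 0.
From deg A=1, deg B=1, deg C=0: d=0.
Write f(k) = c0. Then LHS − RHS = -1, requiring -1 = 0: contradictory. No certificate.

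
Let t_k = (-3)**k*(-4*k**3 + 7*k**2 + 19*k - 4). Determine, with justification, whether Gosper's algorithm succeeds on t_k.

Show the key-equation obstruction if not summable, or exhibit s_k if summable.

r(k) = 3*(-4*k**3 - 5*k**2 + 21*k + 18)/(4*k**3 - 7*k**2 - 19*k + 4) after simplifying.
So A=-3 and B=1, with C=k**3 - 7*k**2/4 - 19*k/4 + 1.
Key eq: (-3)·f(k+1) = (1)·f(k) + (k**3 - 7*k**2/4 - 19*k/4 + 1).
Bound: deg f ≤ 3.
Solve for f: f(k) = -(k - 4)*(k - 1)*(k + 1)/4 (degree 3 ≤ 3).
Get s_k = R·t_k = (-3)**k*(k**3 - 4*k**2 - k + 4) with R(k) = B(k−1)f(k)/C(k) = -(k - 4)*(k - 1)*(k + 1)/(4*k**3 - 7*k**2 - 19*k + 4).
s_(k+1) − s_k = (-3)**k*(-4*k**3 + 7*k**2 + 19*k - 4) = t_k.

Yes. s_k = (-3)**k*(k**3 - 4*k**2 - k + 4).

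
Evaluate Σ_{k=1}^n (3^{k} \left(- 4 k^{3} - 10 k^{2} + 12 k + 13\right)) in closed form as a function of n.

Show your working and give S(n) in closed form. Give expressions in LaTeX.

Ratio r(k) = 3*(4*k**3 + 22*k**2 + 20*k - 11)/(4*k**3 + 10*k**2 - 12*k - 13).
Gosper form: A/B · C(k+1)/C(k) with A=3, B=1, C=k**3 + 5*k**2/2 - 3*k - 13/4.
f must satisfy (3)·f(k+1) − (1)·f(k) = k**3 + 5*k**2/2 - 3*k - 13/4.
Degrees (0,0,3) ⇒ d ≤ 3.
Coefficient equations give f(k) = (2*k**3 - 4*k**2 - 3*k + 1)/4.
Certificate R = B(k−1)f/C = (2*k**3 - 4*k**2 - 3*k + 1)/(4*k**3 + 10*k**2 - 12*k - 13) gives s_k = 3**k*(-2*k**3 + 4*k**2 + 3*k - 1).
s_(k+1) − s_k = 3**k*(-4*k**3 - 10*k**2 + 12*k + 13) = t_k.
Σ_(k=1)^n t_k = s_(n+1) − s_(1) = (3**(n + 1)*(-2*n**3 - 2*n**2 + 5*n + 4)) − (12), i.e. -6*3**n*n**3 - 6*3**n*n**2 + 15*3**n*n + 12*3**n - 12.

S(n) = - 6 \cdot 3^{n} n^{3} - 6 \cdot 3^{n} n^{2} + 15 \cdot 3^{n} n + 12 \cdot 3^{n} - 12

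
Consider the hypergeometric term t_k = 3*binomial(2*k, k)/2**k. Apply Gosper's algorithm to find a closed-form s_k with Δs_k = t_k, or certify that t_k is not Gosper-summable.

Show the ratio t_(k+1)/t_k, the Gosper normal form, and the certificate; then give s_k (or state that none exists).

r(k) = (2*k + 1)/(k + 1) after simplifying.
Normal form (A,B,C) = (2*k + 1, k + 1, 1).
Set up (2*k + 1)·f(k+1) − (k)·f(k) − (1) = 0.
Bound: deg f ≤ -1.
deg f ≤ -1 is impossible — no certificate.

none (Gosper's algorithm certifies no s_k)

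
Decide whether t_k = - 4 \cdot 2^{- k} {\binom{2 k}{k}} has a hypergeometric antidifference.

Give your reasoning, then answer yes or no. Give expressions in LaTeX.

r(k) = (2*k + 1)/(k + 1) after simplifying.
Gosper form: A/B · C(k+1)/C(k) with A=2*k + 1, B=k + 1, C=1.
f must satisfy (2*k + 1)·f(k+1) − (k)·f(k) = 1.
Bound: deg f ≤ -1.
d = -1 < 0 ⇒ no nonzero polynomial f; not summable.

No — negative degree bound, so no certificate f.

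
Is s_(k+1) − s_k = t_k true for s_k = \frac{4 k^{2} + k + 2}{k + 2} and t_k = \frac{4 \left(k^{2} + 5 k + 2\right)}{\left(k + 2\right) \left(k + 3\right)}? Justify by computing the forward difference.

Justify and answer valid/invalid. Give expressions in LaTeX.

s_(k+1) = (k + 4*(k + 1)**2 + 3)/(k + 3)
s_(k+1) − s_k = 4*(k**2 + 5*k + 2)/(k**2 + 5*k + 6)
(s_(k+1) − s_k) − t_k = 0

valid (s_(k+1) − s_k reduces to t_k)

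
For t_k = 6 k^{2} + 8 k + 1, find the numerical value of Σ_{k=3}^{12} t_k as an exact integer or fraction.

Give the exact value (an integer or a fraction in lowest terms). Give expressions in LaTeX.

Σ = 4480

t_(k+1)/t_k = (6*k**2 + 20*k + 15)/(6*k**2 + 8*k + 1).
Take A(k)=1, B(k)=1, C(k)=k**2 + 4*k/3 + 1/6.
f must satisfy (1)·f(k+1) − (1)·f(k) = k**2 + 4*k/3 + 1/6.
From deg A=0, deg B=0, deg C=2: d=3.
A polynomial solution: f(k) = k*(2*k**2 + k - 2)/6.
Get s_k = R·t_k = k*(2*k**2 + k - 2) with R(k) = B(k−1)f(k)/C(k) = k*(2*k**2 + k - 2)/(6*k**2 + 8*k + 1).
Verify: 6*k**2 + 8*k + 1 matches t_k.
Sum = s_(13) − s_(3); s_(13) = 4537, s_(3) = 57 ⇒ 4480.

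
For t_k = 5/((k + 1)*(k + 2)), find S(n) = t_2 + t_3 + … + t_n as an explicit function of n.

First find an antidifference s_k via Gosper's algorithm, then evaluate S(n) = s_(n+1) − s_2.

S(n) = 5*(n - 1)/(3*(n + 2))

Ratio r(k) = (k + 1)/(k + 3).
Normal form (A,B,C) = (k + 1, k + 3, 1).
Need (k + 1)·f(k+1) − (k + 2)·f(k) = 1.
Degrees (1,1,0) ⇒ d ≤ 1.
Coefficient equations give f(k) = k.
Then R = B(k−1)f/C = k*(k + 2), so s_k = R(k)·t_k = 5*k/(k + 1).
Δs = 5/(k**2 + 3*k + 2), as required.
Telescope: S(n) = s_(n+1) − s_(2) = 5*(n + 1)/(n + 2) − (10/3) = 5*(n - 1)/(3*(n + 2)).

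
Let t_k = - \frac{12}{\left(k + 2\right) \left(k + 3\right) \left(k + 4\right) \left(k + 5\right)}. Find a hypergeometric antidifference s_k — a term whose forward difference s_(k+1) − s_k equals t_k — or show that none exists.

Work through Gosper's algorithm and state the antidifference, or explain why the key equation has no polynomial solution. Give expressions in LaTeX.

s_k = \frac{k \left(- k^{2} - 9 k - 26\right)}{6 \left(k + 2\right) \left(k + 3\right) \left(k + 4\right)}

Step 1: r(k) = (k + 2)/(k + 6).
Take A(k)=k + 2, B(k)=k + 6, C(k)=1.
Solve (k + 2)·f(k+1) − (k + 5)·f(k) = 1.
Bound: deg f ≤ 3.
Coefficient equations give f(k) = k*(k**2 + 9*k + 26)/72.
R(k) = B(k−1)·f(k)/C(k) = k*(k + 5)*(k**2 + 9*k + 26)/72; s_k = R·t_k = k*(-k**2 - 9*k - 26)/(6*(k + 2)*(k + 3)*(k + 4)).
Check: Δs_k = -12/(k**4 + 14*k**3 + 71*k**2 + 154*k + 120). ✓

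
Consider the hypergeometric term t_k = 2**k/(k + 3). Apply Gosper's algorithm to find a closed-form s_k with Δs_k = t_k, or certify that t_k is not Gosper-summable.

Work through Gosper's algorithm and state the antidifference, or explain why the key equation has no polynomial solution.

Compute t_(k+1)/t_k: get 2*(k + 3)/(k + 4).
A = 2*k + 6, B = k + 4, C = 1.
Key eq: (2*k + 6)·f(k+1) = (k + 3)·f(k) + (1).
Bound: deg f ≤ -1.
d = -1 < 0 ⇒ no nonzero polynomial f; not summable.

not Gosper-summable; s_k does not exist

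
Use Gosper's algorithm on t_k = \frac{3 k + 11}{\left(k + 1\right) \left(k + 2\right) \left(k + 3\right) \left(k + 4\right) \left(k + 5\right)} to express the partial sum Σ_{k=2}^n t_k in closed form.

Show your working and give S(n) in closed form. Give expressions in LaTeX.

S(n) = \frac{n^{3} + 10 n^{2} + 31 n - 42}{72 \left(n^{3} + 10 n^{2} + 31 n + 30\right)}

The ratio is (k + 1)*(3*k + 14)/((k + 6)*(3*k + 11)).
A = k + 1, B = k + 6, C = k + 11/3.
Set up (k + 1)·f(k+1) − (k + 5)·f(k) − (k + 11/3) = 0.
d = 4 from the (1,1,1) case.
A polynomial solution: f(k) = k*(k + 3)*(k**2 + 7*k + 14)/24.
So s_k = (B(k−1)f/C)·t_k = (k*(k + 3)*(k + 5)*(k**2 + 7*k + 14)/(8*(3*k + 11)))·t_k = k*(k**2 + 7*k + 14)/(8*(k**3 + 7*k**2 + 14*k + 8)).
Verify: (3*k + 11)/(k**5 + 15*k**4 + 85*k**3 + 225*k**2 + 274*k + 120) matches t_k.
Telescope: S(n) = s_(n+1) − s_(2) = (n**3 + 10*n**2 + 31*n + 22)/(8*(n**3 + 10*n**2 + 31*n + 30)) − (1/9) = (n**3 + 10*n**2 + 31*n - 42)/(72*(n**3 + 10*n**2 + 31*n + 30)).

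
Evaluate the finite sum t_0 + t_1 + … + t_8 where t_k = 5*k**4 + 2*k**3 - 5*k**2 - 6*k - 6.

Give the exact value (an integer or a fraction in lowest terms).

Compute t_(k+1)/t_k: get (5*k**4 + 22*k**3 + 31*k**2 + 10*k - 10)/(5*k**4 + 2*k**3 - 5*k**2 - 6*k - 6).
Take A(k)=1, B(k)=1, C(k)=k**4 + 2*k**3/5 - k**2 - 6*k/5 - 6/5.
Need (1)·f(k+1) − (1)·f(k) = k**4 + 2*k**3/5 - k**2 - 6*k/5 - 6/5.
Degrees (0,0,4) ⇒ d ≤ 5.
A polynomial solution: f(k) = k*(k**4 - 2*k**3 - k**2 - 4)/5.
R(k) = B(k−1)·f(k)/C(k) = k*(k**4 - 2*k**3 - k**2 - 4)/(5*k**4 + 2*k**3 - 5*k**2 - 6*k - 6); s_k = R·t_k = k*(k**4 - 2*k**3 - k**2 - 4).
Verify: 5*k**4 + 2*k**3 - 5*k**2 - 6*k - 6 matches t_k.
Evaluate s at k=9 and k=0: 45162 and 0; difference 45162.

Σ = 45162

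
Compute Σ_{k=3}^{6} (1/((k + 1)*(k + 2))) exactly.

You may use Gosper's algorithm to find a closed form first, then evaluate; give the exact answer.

Σ = 1/8

r(k) = (k + 1)/(k + 3) after simplifying.
So A=k + 1 and B=k + 3, with C=1.
Need (k + 1)·f(k+1) − (k + 2)·f(k) = 1.
Bound: deg f ≤ 1.
Coefficient equations give f(k) = k.
Then R = B(k−1)f/C = k*(k + 2), so s_k = R(k)·t_k = k/(k + 1).
s_(k+1) − s_k = 1/(k**2 + 3*k + 2) = t_k.
Σ_(k=3)^(6) t_k = s_(7) − s_(3) = 7/8 − (3/4) = 1/8.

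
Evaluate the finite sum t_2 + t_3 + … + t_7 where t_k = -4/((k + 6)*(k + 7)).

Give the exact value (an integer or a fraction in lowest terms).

The ratio is (k + 6)/(k + 8).
Take A(k)=k + 6, B(k)=k + 8, C(k)=1.
Set up (k + 6)·f(k+1) − (k + 7)·f(k) − (1) = 0.
d = 1 from the (1,1,0) case.
Coefficient equations give f(k) = k/6.
Then R = B(k−1)f/C = k*(k + 7)/6, so s_k = R(k)·t_k = -2*k/(3*k + 18).
Check: Δs_k = -4/(k**2 + 13*k + 42). ✓
Evaluate s at k=8 and k=2: -8/21 and -1/6; difference -3/14.

Σ = -3/14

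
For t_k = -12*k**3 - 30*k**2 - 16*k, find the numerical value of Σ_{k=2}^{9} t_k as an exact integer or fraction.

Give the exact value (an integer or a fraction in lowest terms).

Ratio r(k) = (6*k**3 + 33*k**2 + 56*k + 29)/(k*(6*k**2 + 15*k + 8)).
So A=1 and B=1, with C=k**3 + 5*k**2/2 + 4*k/3.
f must satisfy (1)·f(k+1) − (1)·f(k) = k**3 + 5*k**2/2 + 4*k/3.
Degrees (0,0,3) ⇒ d ≤ 4.
Solving with deg f ≤ 4: f(k) = k*(k - 1)*(3*k**2 + 7*k + 3)/12.
Get s_k = R·t_k = k*(-3*k**3 - 4*k**2 + 4*k + 3) with R(k) = B(k−1)f(k)/C(k) = (k - 1)*(3*k**2 + 7*k + 3)/(2*(6*k**2 + 15*k + 8)).
s_(k+1) − s_k = 2*k*(-6*k**2 - 15*k - 8) = t_k.
Telescoping: Σ = s_(10) − s_(2) = -33570 − (-58) = -33512.

Σ = -33512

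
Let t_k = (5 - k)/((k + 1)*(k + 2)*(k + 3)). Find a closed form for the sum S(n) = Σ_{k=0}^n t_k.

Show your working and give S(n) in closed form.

S(n) = (n**2 + 6*n + 5)/(n**2 + 5*n + 6)

Compute t_(k+1)/t_k: get (k - 4)*(k + 1)/((k - 5)*(k + 4)).
Gosper form: A/B · C(k+1)/C(k) with A=k + 1, B=k + 4, C=k - 5.
Key eq: (k + 1)·f(k+1) = (k + 3)·f(k) + (k - 5).
d = 2 from the (1,1,1) case.
A polynomial solution: f(k) = -k*(k + 4).
So s_k = (B(k−1)f/C)·t_k = (-k*(k + 3)*(k + 4)/(k - 5))·t_k = k*(k + 4)/((k + 1)*(k + 2)).
Δs = (5 - k)/(k**3 + 6*k**2 + 11*k + 6), as required.
Σ_(k=0)^n t_k = s_(n+1) − s_(0) = ((n**2 + 6*n + 5)/(n**2 + 5*n + 6)) − (0), i.e. (n**2 + 6*n + 5)/(n**2 + 5*n + 6).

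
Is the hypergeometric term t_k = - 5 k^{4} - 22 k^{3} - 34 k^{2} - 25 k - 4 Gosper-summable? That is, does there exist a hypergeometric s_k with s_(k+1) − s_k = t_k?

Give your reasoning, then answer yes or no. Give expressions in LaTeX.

Compute t_(k+1)/t_k: get (5*k**4 + 42*k**3 + 130*k**2 + 179*k + 90)/(5*k**4 + 22*k**3 + 34*k**2 + 25*k + 4).
So A=1 and B=1, with C=k**4 + 22*k**3/5 + 34*k**2/5 + 5*k + 4/5.
f must satisfy (1)·f(k+1) − (1)·f(k) = k**4 + 22*k**3/5 + 34*k**2/5 + 5*k + 4/5.
From deg A=0, deg B=0, deg C=4: d=5.
Match coefficients ⇒ f(k) = k*(k**4 + 3*k**3 + 2*k**2 + k - 3)/5.
R(k) = B(k−1)·f(k)/C(k) = k*(k**4 + 3*k**3 + 2*k**2 + k - 3)/(5*k**4 + 22*k**3 + 34*k**2 + 25*k + 4); s_k = R·t_k = k*(-k**4 - 3*k**3 - 2*k**2 - k + 3).
Check: Δs_k = -5*k**4 - 22*k**3 - 34*k**2 - 25*k - 4. ✓

Yes. s_k = k \left(- k^{4} - 3 k^{3} - 2 k^{2} - k + 3\right).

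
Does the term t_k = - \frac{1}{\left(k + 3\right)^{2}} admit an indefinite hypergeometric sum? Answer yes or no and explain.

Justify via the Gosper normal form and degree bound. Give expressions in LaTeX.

No; the coefficient equations for f are inconsistent.

Compute t_(k+1)/t_k: get (k + 3)**2/(k + 4)**2.
A = k**2 + 6*k + 9, B = k**2 + 8*k + 16, C = 1.
Need (k**2 + 6*k + 9)·f(k+1) − (k**2 + 6*k + 9)·f(k) = 1.
deg f ≤ 0 (via 2,2,0).
Write f(k) = c0. Then LHS − RHS = -1, requiring -1 = 0: contradictory. No certificate.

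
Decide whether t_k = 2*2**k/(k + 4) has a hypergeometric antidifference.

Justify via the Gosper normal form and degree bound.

No — key equation has no polynomial f.

Compute t_(k+1)/t_k: get 2*(k + 4)/(k + 5).
Take A(k)=2*k + 8, B(k)=k + 5, C(k)=1.
f must satisfy (2*k + 8)·f(k+1) − (k + 4)·f(k) = 1.
Degrees (1,1,0) ⇒ d ≤ -1.
Bound -1 < 0, so the key equation has no polynomial solution.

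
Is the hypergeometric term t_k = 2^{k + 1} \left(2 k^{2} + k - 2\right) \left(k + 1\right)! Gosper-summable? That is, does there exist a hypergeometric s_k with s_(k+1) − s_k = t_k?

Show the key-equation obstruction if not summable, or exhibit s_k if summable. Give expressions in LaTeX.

Yes. s_k = 2^{k + 1} \left(k - 2\right) \left(k + 1\right)!.

Ratio r(k) = 2*(k + 2)*(k + 2*(k + 1)**2 - 1)/(2*k**2 + k - 2).
Factor: A=2*k + 4; B=1; C=k**2 + k/2 - 1.
Need (2*k + 4)·f(k+1) − (1)·f(k) = k**2 + k/2 - 1.
From deg A=1, deg B=0, deg C=2: d=1.
Solving with deg f ≤ 1: f(k) = (k - 2)/2.
R(k) = B(k−1)·f(k)/C(k) = (k - 2)/(2*k**2 + k - 2); s_k = R·t_k = 2**(k + 1)*(k - 2)*factorial(k + 1).
s_(k+1) − s_k = 2**(k + 1)*(2*k**2 + k - 2)*factorial(k + 1) = t_k.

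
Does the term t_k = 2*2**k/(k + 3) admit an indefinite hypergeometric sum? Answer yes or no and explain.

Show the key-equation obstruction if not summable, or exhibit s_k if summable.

No; the degree bound rules out any f.

r(k) = 2*(k + 3)/(k + 4) after simplifying.
So A=2*k + 6 and B=k + 4, with C=1.
Solve (2*k + 6)·f(k+1) − (k + 3)·f(k) = 1.
d = -1 from the (1,1,0) case.
Bound -1 < 0, so the key equation has no polynomial solution.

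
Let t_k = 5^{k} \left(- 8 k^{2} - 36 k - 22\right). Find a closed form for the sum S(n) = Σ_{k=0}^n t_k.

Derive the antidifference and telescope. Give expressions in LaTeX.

Compute t_(k+1)/t_k: get 5*(4*k**2 + 26*k + 33)/(4*k**2 + 18*k + 11).
Gosper form: A/B · C(k+1)/C(k) with A=5, B=1, C=k**2 + 9*k/2 + 11/4.
Need (5)·f(k+1) − (1)·f(k) = k**2 + 9*k/2 + 11/4.
Bound: deg f ≤ 2.
Solving with deg f ≤ 2: f(k) = (k**2 + 2*k - 1)/4.
R(k) = B(k−1)·f(k)/C(k) = (k**2 + 2*k - 1)/(4*k**2 + 18*k + 11); s_k = R·t_k = 2*5**k*(-k**2 - 2*k + 1).
Check: Δs_k = 5**k*(-8*k**2 - 36*k - 22). ✓
Evaluate: s_(n+1) = 10*5**n*(-n**2 - 4*n - 2); subtract s_(0) = 2 ⇒ S(n) = -10*5**n*n**2 - 40*5**n*n - 20*5**n - 2.

S(n) = - 10 \cdot 5^{n} n^{2} - 40 \cdot 5^{n} n - 20 \cdot 5^{n} - 2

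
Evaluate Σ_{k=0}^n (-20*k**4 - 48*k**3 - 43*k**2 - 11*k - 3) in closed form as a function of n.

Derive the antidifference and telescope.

Step 1: r(k) = (20*k**4 + 128*k**3 + 307*k**2 + 321*k + 125)/(20*k**4 + 48*k**3 + 43*k**2 + 11*k + 3).
Factor: A=1; B=1; C=k**4 + 12*k**3/5 + 43*k**2/20 + 11*k/20 + 3/20.
Need (1)·f(k+1) − (1)·f(k) = k**4 + 12*k**3/5 + 43*k**2/20 + 11*k/20 + 3/20.
deg f ≤ 5 (via 0,0,4).
A polynomial solution: f(k) = k*(4*k**4 + 2*k**3 - 3*k**2 - 4*k + 4)/20.
Get s_k = R·t_k = k*(-4*k**4 - 2*k**3 + 3*k**2 + 4*k - 4) with R(k) = B(k−1)f(k)/C(k) = k*(4*k**4 + 2*k**3 - 3*k**2 - 4*k + 4)/(20*k**4 + 48*k**3 + 43*k**2 + 11*k + 3).
Check: Δs_k = -20*k**4 - 48*k**3 - 43*k**2 - 11*k - 3. ✓
Evaluate: s_(n+1) = -4*n**5 - 22*n**4 - 45*n**3 - 39*n**2 - 15*n - 3; subtract s_(0) = 0 ⇒ S(n) = -4*n**5 - 22*n**4 - 45*n**3 - 39*n**2 - 15*n - 3.

S(n) = -4*n**5 - 22*n**4 - 45*n**3 - 39*n**2 - 15*n - 3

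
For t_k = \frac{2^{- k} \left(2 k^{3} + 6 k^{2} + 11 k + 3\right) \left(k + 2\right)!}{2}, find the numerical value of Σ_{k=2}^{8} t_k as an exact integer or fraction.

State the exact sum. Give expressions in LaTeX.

Σ = 24792015/2

Compute t_(k+1)/t_k: get (2*k**4 + 18*k**3 + 65*k**2 + 109*k + 66)/(2*(2*k**3 + 6*k**2 + 11*k + 3)).
A = k/2 + 3/2, B = 1, C = k**3 + 3*k**2 + 11*k/2 + 3/2.
Solve (k/2 + 3/2)·f(k+1) − (1)·f(k) = k**3 + 3*k**2 + 11*k/2 + 3/2.
d = 2 from the (1,0,3) case.
Coefficient equations give f(k) = 2*k**2 - 3.
Then R = B(k−1)f/C = 2*(2*k**2 - 3)/(2*k**3 + 6*k**2 + 11*k + 3), so s_k = R(k)·t_k = (2*k**2 - 3)*factorial(k + 2)/2**k.
Δs = (2*k**3 + 6*k**2 + 11*k + 3)*factorial(k + 2)/(2*2**k), as required.
Telescoping: Σ = s_(9) − s_(2) = 24792075/2 − (30) = 24792015/2.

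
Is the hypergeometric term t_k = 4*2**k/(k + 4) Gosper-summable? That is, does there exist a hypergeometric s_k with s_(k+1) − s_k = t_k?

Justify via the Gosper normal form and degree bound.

t_(k+1)/t_k = 2*(k + 4)/(k + 5).
Gosper form: A/B · C(k+1)/C(k) with A=2*k + 8, B=k + 5, C=1.
Set up (2*k + 8)·f(k+1) − (k + 4)·f(k) − (1) = 0.
deg f ≤ -1 (via 1,1,0).
Bound -1 < 0, so the key equation has no polynomial solution.

No; the degree bound rules out any f.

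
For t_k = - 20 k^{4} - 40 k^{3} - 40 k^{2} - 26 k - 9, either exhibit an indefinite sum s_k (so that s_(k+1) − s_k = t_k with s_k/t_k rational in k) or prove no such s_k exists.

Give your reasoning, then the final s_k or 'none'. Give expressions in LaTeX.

s_k = k \left(- 4 k^{4} - 3 k - 2\right)

Ratio r(k) = (20*k**4 + 120*k**3 + 280*k**2 + 306*k + 135)/(20*k**4 + 40*k**3 + 40*k**2 + 26*k + 9).
Factor: A=1; B=1; C=k**4 + 2*k**3 + 2*k**2 + 13*k/10 + 9/20.
Set up (1)·f(k+1) − (1)·f(k) − (k**4 + 2*k**3 + 2*k**2 + 13*k/10 + 9/20) = 0.
deg f ≤ 5 (via 0,0,4).
Solve for f: f(k) = k*(4*k**4 + 3*k + 2)/20 (degree 5 ≤ 5).
Certificate R = B(k−1)f/C = k*(4*k**4 + 3*k + 2)/(20*k**4 + 40*k**3 + 40*k**2 + 26*k + 9) gives s_k = k*(-4*k**4 - 3*k - 2).
Δs = -20*k**4 - 40*k**3 - 40*k**2 - 26*k - 9, as required.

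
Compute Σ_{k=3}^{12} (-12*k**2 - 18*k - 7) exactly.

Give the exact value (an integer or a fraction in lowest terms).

Σ = -9160

r(k) = (12*k**2 + 42*k + 37)/(12*k**2 + 18*k + 7) after simplifying.
A = 1, B = 1, C = k**2 + 3*k/2 + 7/12.
Solve (1)·f(k+1) − (1)·f(k) = k**2 + 3*k/2 + 7/12.
From deg A=0, deg B=0, deg C=2: d=3.
Coefficient equations give f(k) = k**2*(4*k + 3)/12.
So s_k = (B(k−1)f/C)·t_k = (k**2*(4*k + 3)/(12*k**2 + 18*k + 7))·t_k = k**2*(-4*k - 3).
Δs = -12*k**2 - 18*k - 7, as required.
Telescoping: Σ = s_(13) − s_(3) = -9295 − (-135) = -9160.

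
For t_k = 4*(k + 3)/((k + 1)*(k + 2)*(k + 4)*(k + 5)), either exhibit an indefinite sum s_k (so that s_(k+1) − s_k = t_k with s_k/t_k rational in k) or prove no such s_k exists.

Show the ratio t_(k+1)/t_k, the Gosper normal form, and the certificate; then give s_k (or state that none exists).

s_k = k*(k + 5)/(2*(k**2 + 5*k + 4))

r(k) = (k + 1)*(k + 4)**2/((k + 3)**2*(k + 6)) after simplifying.
Take A(k)=k + 1, B(k)=k + 6, C(k)=k**2 + 6*k + 9.
f must satisfy (k + 1)·f(k+1) − (k + 5)·f(k) = k**2 + 6*k + 9.
Degrees (1,1,2) ⇒ d ≤ 4.
Solving with deg f ≤ 4: f(k) = k*(k + 2)*(k + 3)*(k + 5)/8.
So s_k = (B(k−1)f/C)·t_k = (k*(k + 2)*(k + 5)**2/(8*(k + 3)))·t_k = k*(k + 5)/(2*(k**2 + 5*k + 4)).
Check: Δs_k = 4*(k + 3)/(k**4 + 12*k**3 + 49*k**2 + 78*k + 40). ✓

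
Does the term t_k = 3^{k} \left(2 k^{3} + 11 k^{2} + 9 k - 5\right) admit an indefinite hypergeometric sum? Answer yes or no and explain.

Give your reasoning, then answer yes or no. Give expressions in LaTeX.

Yes. s_k = 3^{k} \left(k^{3} + k^{2} - 3 k - 1\right).

t_(k+1)/t_k = 3*(2*k**3 + 17*k**2 + 37*k + 17)/(2*k**3 + 11*k**2 + 9*k - 5).
So A=3 and B=1, with C=k**3 + 11*k**2/2 + 9*k/2 - 5/2.
Need (3)·f(k+1) − (1)·f(k) = k**3 + 11*k**2/2 + 9*k/2 - 5/2.
Bound: deg f ≤ 3.
A polynomial solution: f(k) = (k**3 + k**2 - 3*k - 1)/2.
Certificate R = B(k−1)f/C = (k**3 + k**2 - 3*k - 1)/(2*k**3 + 11*k**2 + 9*k - 5) gives s_k = 3**k*(k**3 + k**2 - 3*k - 1).
Check: Δs_k = 3**k*(2*k**3 + 11*k**2 + 9*k - 5). ✓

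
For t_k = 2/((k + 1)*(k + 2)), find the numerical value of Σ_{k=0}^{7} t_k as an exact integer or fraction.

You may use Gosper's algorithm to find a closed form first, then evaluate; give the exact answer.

Σ = 16/9

t_(k+1)/t_k = (k + 1)/(k + 3).
Normal form (A,B,C) = (k + 1, k + 3, 1).
Key eq: (k + 1)·f(k+1) = (k + 2)·f(k) + (1).
Degrees (1,1,0) ⇒ d ≤ 1.
Solving with deg f ≤ 1: f(k) = k.
So s_k = (B(k−1)f/C)·t_k = (k*(k + 2))·t_k = 2*k/(k + 1).
Verify: 2/(k**2 + 3*k + 2) matches t_k.
Σ_(k=0)^(7) t_k = s_(8) − s_(0) = 16/9 − (0) = 16/9.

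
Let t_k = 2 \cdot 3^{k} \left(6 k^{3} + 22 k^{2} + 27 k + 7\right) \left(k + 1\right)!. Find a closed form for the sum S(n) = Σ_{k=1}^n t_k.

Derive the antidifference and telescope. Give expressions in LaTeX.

r(k) = 3*(6*k**4 + 52*k**3 + 169*k**2 + 240*k + 124)/(6*k**3 + 22*k**2 + 27*k + 7) after simplifying.
Factor: A=3*k + 6; B=1; C=k**3 + 11*k**2/3 + 9*k/2 + 7/6.
Solve (3*k + 6)·f(k+1) − (1)·f(k) = k**3 + 11*k**2/3 + 9*k/2 + 7/6.
From deg A=1, deg B=0, deg C=3: d=2.
A polynomial solution: f(k) = (2*k**2 - 1)/6.
Then R = B(k−1)f/C = (2*k**2 - 1)/(6*k**3 + 22*k**2 + 27*k + 7), so s_k = R(k)·t_k = 2*3**k*(2*k**2 - 1)*factorial(k + 1).
s_(k+1) − s_k = 2*3**k*(6*k**3 + 22*k**2 + 27*k + 7)*factorial(k + 1) = t_k.
s_(n+1) = 6*3**n*(2*n**2 + 4*n + 1)*factorial(n + 2) and s_(1) = 12, so S(n) = 12*3**n*n**4*factorial(n) + 60*3**n*n**3*factorial(n) + 102*3**n*n**2*factorial(n) + 66*3**n*n*factorial(n) + 12*3**n*factorial(n) - 12.

S(n) = 12 \cdot 3^{n} n^{4} n! + 60 \cdot 3^{n} n^{3} n! + 102 \cdot 3^{n} n^{2} n! + 66 \cdot 3^{n} n n! + 12 \cdot 3^{n} n! - 12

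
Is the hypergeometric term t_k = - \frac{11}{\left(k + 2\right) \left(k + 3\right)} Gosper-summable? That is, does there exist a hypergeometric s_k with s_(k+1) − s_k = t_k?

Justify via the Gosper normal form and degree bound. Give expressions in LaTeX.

Step 1: r(k) = (k + 2)/(k + 4).
Factor: A=k + 2; B=k + 4; C=1.
Key eq: (k + 2)·f(k+1) = (k + 3)·f(k) + (1).
deg f ≤ 1 (via 1,1,0).
A polynomial solution: f(k) = k/2.
Get s_k = R·t_k = -11*k/(2*k + 4) with R(k) = B(k−1)f(k)/C(k) = k*(k + 3)/2.
s_(k+1) − s_k = -11/(k**2 + 5*k + 6) = t_k.

Yes. s_k = - \frac{11 k}{2 k + 4}.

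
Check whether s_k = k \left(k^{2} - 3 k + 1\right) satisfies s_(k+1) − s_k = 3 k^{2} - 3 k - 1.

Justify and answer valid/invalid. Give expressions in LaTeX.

valid; difference matches t_k

s_(k+1) = k**3 - 2*k - 1
s_(k+1) − s_k = 3*k**2 - 3*k - 1
(s_(k+1) − s_k) − t_k = 0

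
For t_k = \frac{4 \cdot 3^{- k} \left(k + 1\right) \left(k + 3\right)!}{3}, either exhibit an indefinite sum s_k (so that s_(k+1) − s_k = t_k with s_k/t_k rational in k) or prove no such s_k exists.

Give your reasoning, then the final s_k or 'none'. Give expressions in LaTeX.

t_(k+1)/t_k = (k + 2)*(k + 4)/(3*(k + 1)).
A = k/3 + 4/3, B = 1, C = k + 1.
Solve (k/3 + 4/3)·f(k+1) − (1)·f(k) = k + 1.
d = 0 from the (1,0,1) case.
A polynomial solution: f(k) = 3.
Certificate R = B(k−1)f/C = 3/(k + 1) gives s_k = 4*factorial(k + 3)/3**k.
Δs = 4*(k + 1)*factorial(k + 3)/(3*3**k), as required.

s_k = 4 \cdot 3^{- k} \left(k + 3\right)!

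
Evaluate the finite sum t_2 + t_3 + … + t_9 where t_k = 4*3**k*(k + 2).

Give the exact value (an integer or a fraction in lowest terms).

Step 1: r(k) = 3*(k + 3)/(k + 2).
Factor: A=3; B=1; C=k + 2.
Need (3)·f(k+1) − (1)·f(k) = k + 2.
Degrees (0,0,1) ⇒ d ≤ 1.
Solving with deg f ≤ 1: f(k) = (2*k + 1)/4.
Certificate R = B(k−1)f/C = (2*k + 1)/(4*(k + 2)) gives s_k = 3**k*(2*k + 1).
Δs = 4*3**k*(k + 2), as required.
Telescoping: Σ = s_(10) − s_(2) = 1240029 − (45) = 1239984.

Σ = 1239984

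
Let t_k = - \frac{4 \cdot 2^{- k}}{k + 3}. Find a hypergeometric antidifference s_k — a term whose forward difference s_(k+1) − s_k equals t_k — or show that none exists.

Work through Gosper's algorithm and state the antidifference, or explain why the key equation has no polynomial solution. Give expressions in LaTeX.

The ratio is (k + 3)/(2*(k + 4)).
Factor: A=k/2 + 3/2; B=k + 4; C=1.
f must satisfy (k/2 + 3/2)·f(k+1) − (k + 3)·f(k) = 1.
d = -1 from the (1,1,0) case.
d = -1 < 0 ⇒ no nonzero polynomial f; not summable.

not Gosper-summable; s_k does not exist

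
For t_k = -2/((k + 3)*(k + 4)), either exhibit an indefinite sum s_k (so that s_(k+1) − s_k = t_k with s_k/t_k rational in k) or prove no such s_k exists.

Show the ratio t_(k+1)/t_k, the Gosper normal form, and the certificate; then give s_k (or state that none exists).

s_k = -2*k/(3*k + 9)

Ratio r(k) = (k + 3)/(k + 5).
Factor: A=k + 3; B=k + 5; C=1.
f must satisfy (k + 3)·f(k+1) − (k + 4)·f(k) = 1.
From deg A=1, deg B=1, deg C=0: d=1.
A polynomial solution: f(k) = k/3.
Get s_k = R·t_k = -2*k/(3*k + 9) with R(k) = B(k−1)f(k)/C(k) = k*(k + 4)/3.
Check: Δs_k = -2/(k**2 + 7*k + 12). ✓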